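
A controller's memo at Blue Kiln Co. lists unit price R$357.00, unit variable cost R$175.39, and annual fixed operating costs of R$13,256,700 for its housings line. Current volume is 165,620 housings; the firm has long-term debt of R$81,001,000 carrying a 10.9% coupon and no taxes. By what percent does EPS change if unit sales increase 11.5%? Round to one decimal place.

+43.3%

Contribution at this volume is 165,620 × R$181.61 = R$30,078,248.20.
EBIT = R$30,078,248.20 − R$13,256,700 = R$16,821,548.20.
Interest = R$8,829,109.00, so EBIT − I = R$7,992,439.20.
Degree of combined leverage = contribution ÷ (EBIT − I) = R$30,078,248.20 ÷ R$7,992,439.20 = 3.7633.
EPS therefore changes by 3.7633 × (+11.5%) = +43.3%.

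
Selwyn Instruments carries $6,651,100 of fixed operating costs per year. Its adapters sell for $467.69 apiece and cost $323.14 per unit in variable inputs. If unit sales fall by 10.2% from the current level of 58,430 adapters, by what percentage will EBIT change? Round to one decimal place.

-48.0%

Contribution at this volume is 58,430 × $144.55 = $8,446,056.50.
EBIT = $8,446,056.50 − $6,651,100 = $1,794,956.50.
Degree of operating leverage = $8,446,056.50 / $1,794,956.50 = 4.7054.
So EBIT moves 4.7054 × (-10.2%) = -48.0%.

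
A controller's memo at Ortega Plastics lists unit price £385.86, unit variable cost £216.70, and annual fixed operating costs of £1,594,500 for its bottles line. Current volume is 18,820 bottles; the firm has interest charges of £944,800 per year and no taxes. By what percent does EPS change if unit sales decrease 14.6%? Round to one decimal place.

Contribution at this volume is 18,820 × £169.16 = £3,183,591.20.
Subtracting fixed costs: EBIT = £3,183,591.20 − £1,594,500 = £1,589,091.20.
Interest = £944,800.00, so EBIT − I = £644,291.20.
Degree of combined leverage = contribution ÷ (EBIT − I) = £3,183,591.20 ÷ £644,291.20 = 4.9412.
%ΔEPS = DCL × %ΔSales = 4.9412 × -14.6% = -72.1%.

-72.1%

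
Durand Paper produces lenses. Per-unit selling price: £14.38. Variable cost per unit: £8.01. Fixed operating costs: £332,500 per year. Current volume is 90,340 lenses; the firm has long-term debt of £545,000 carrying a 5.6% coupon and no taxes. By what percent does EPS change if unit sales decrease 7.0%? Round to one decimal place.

Contribution at this volume is 90,340 × £6.37 = £575,465.80.
EBIT = £575,465.80 − £332,500 = £242,965.80.
After interest of £30,520.00, pre-tax earnings = £212,445.80.
Degree of combined leverage = contribution ÷ (EBIT − I) = £575,465.80 ÷ £212,445.80 = 2.7088.
EPS therefore changes by 2.7088 × (-7.0%) = -19.0%.

-19.0%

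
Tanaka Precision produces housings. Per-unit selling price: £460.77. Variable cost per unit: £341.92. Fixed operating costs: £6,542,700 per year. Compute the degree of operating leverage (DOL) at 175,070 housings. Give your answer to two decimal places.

1.46

At 175,070 units, contribution = 175,070 × £118.85 = £20,807,069.50.
Subtracting fixed costs: EBIT = £20,807,069.50 − £6,542,700 = £14,264,369.50.
DOL = contribution ÷ EBIT = £20,807,069.50 ÷ £14,264,369.50 = 1.4587.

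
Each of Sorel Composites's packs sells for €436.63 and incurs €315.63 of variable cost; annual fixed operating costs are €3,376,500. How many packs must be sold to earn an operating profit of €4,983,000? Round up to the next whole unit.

69,087 packs

Unit CM = price − variable cost = €436.63 − €315.63 = €121.00.
Need Q such that Q × €121.00 − €3,376,500 = €4,983,000, i.e. Q = €8,359,500 / €121.00 = 69,086.78 → 69,087.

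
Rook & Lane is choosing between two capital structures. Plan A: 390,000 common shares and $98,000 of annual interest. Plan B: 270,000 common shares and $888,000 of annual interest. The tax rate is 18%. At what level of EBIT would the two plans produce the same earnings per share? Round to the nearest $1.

Set EPS_A = EPS_B: (EBIT − $98,000)(1 − 0.18) ÷ 390,000 = (EBIT − $888,000)(1 − 0.18) ÷ 270,000.
The (1 − t) factor cancels: (EBIT − 98,000) × 270,000 = (EBIT − 888,000) × 390,000.
EBIT × (390,000 − 270,000) = 888,000 × 390,000 − 98,000 × 270,000 = 319,860,000,000, so EBIT = 319,860,000,000 ÷ 120,000 = 2,665,500.00.

$2,665,500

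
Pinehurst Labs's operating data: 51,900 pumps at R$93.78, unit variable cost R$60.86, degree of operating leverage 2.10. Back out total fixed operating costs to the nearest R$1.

R$894,954

Total contribution margin = 51,900 × R$32.92 = R$1,708,548.00.
Since DOL = CM ÷ EBIT, EBIT = R$1,708,548.00 ÷ 2.10 = R$813,594.29.
And FC = contribution − EBIT = R$1,708,548.00 − R$813,594.29 = R$894,954.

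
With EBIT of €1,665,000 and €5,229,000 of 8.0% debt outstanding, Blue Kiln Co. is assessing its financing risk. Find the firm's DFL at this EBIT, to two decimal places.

1.34

Interest = €418,320.00.
DFL = EBIT ÷ (EBIT − I) = €1,665,000 ÷ (€1,665,000 − €418,320.00) = €1,665,000 ÷ €1,246,680.00 = 1.3355.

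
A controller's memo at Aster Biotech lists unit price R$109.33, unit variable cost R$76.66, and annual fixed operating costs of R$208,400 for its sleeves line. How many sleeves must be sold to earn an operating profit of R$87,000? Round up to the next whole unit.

9,042 sleeves

Unit CM = price − variable cost = R$109.33 − R$76.66 = R$32.67.
Need Q such that Q × R$32.67 − R$208,400 = R$87,000, i.e. Q = R$295,400 / R$32.67 = 9,041.93 → 9,042.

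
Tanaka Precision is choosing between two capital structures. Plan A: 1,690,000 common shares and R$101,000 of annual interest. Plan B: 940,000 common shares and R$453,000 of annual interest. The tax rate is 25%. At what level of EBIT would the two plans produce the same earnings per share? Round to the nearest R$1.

Set EPS_A = EPS_B: (EBIT − R$101,000)(1 − 0.25) ÷ 1,690,000 = (EBIT − R$453,000)(1 − 0.25) ÷ 940,000.
The (1 − t) factor cancels: (EBIT − 101,000) × 940,000 = (EBIT − 453,000) × 1,690,000.
Solving, EBIT = (453,000·1,690,000 − 101,000·940,000) / (1,690,000 − 940,000) = 670,630,000,000 / 750,000 = 894,173.33.

R$894,173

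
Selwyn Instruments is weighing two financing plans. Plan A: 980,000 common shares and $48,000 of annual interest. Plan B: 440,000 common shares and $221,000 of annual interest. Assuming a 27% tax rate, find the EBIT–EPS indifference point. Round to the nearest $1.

$361,963

At indifference, (EBIT − 48,000)(1 − t)/980,000 = (EBIT − 221,000)(1 − t)/440,000.
The (1 − t) factor cancels: (EBIT − 48,000) × 440,000 = (EBIT − 221,000) × 980,000.
EBIT × (980,000 − 440,000) = 221,000 × 980,000 − 48,000 × 440,000 = 195,460,000,000, so EBIT = 195,460,000,000 ÷ 540,000 = 361,962.96.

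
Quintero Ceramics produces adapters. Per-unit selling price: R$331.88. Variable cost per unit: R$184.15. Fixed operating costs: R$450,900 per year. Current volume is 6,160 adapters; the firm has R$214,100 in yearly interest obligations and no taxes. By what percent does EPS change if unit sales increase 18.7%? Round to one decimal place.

At 6,160 units, contribution = 6,160 × R$147.73 = R$910,016.80.
Operating income = contribution − fixed costs = R$910,016.80 − R$450,900 = R$459,116.80.
Interest = R$214,100.00, so EBIT − I = R$245,016.80.
DCL = total CM / (EBIT − I) = R$910,016.80 / R$245,016.80 = 3.7141.
EPS therefore changes by 3.7141 × (+18.7%) = +69.5%.

+69.5%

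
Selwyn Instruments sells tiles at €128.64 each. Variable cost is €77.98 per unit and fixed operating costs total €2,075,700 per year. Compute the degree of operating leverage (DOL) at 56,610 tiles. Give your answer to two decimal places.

3.62

Contribution at this volume is 56,610 × €50.66 = €2,867,862.60.
Subtracting fixed costs: EBIT = €2,867,862.60 − €2,075,700 = €792,162.60.
DOL = contribution ÷ EBIT = €2,867,862.60 ÷ €792,162.60 = 3.6203.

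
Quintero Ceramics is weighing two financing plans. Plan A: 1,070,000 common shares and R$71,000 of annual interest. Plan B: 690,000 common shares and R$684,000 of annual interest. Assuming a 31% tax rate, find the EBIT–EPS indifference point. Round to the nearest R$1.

R$1,797,079

Set EPS_A = EPS_B: (EBIT − R$71,000)(1 − 0.31) ÷ 1,070,000 = (EBIT − R$684,000)(1 − 0.31) ÷ 690,000.
Cancelling (1 − t) and cross-multiplying: 690,000·(EBIT − 71,000) = 1,070,000·(EBIT − 684,000).
Solving, EBIT = (684,000·1,070,000 − 71,000·690,000) / (1,070,000 − 690,000) = 682,890,000,000 / 380,000 = 1,797,078.95.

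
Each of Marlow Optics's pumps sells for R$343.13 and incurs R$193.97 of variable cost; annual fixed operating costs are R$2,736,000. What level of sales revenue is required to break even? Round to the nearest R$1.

R$6,293,937

Contribution margin per unit = R$343.13 − R$193.97 = R$149.16, a CM ratio of R$149.16 ÷ R$343.13 = 0.4347.
Break-even sales = FC ÷ CM ratio = R$2,736,000 × R$343.13 / R$149.16 = R$6,293,937.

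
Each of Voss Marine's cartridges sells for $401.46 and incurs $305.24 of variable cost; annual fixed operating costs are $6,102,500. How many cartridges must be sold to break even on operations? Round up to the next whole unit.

63,423 cartridges

Unit CM = price − variable cost = $401.46 − $305.24 = $96.22.
Break-even Q = $6,102,500 / $96.22 = 63,422.37 → 63,423 cartridges.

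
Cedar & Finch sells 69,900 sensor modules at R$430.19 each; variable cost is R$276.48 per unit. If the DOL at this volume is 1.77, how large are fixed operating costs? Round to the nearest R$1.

Total contribution margin = 69,900 × R$153.71 = R$10,744,329.00.
Since DOL = CM ÷ EBIT, EBIT = R$10,744,329.00 ÷ 1.77 = R$6,070,242.37.
Fixed costs = CM − EBIT = R$10,744,329.00 − R$6,070,242.37 = R$4,674,087.

R$4,674,087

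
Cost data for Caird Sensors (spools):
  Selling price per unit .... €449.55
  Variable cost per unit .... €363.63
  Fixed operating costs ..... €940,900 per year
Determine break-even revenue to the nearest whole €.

Contribution margin per unit = €449.55 − €363.63 = €85.92, a CM ratio of €85.92 ÷ €449.55 = 0.1911.
Break-even revenue = fixed costs × price ÷ CM = €940,900 × €449.55 ÷ €85.92 = €4,922,970.

€4,922,970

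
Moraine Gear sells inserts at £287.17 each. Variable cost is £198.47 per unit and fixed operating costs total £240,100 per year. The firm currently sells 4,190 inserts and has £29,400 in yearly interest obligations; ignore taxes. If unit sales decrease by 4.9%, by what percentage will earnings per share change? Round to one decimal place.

At 4,190 units, contribution = 4,190 × £88.70 = £371,653.00.
Operating income = contribution − fixed costs = £371,653.00 − £240,100 = £131,553.00.
After interest of £29,400.00, pre-tax earnings = £102,153.00.
Degree of combined leverage = contribution ÷ (EBIT − I) = £371,653.00 ÷ £102,153.00 = 3.6382.
%ΔEPS = DCL × %ΔSales = 3.6382 × -4.9% = -17.8%.

-17.8%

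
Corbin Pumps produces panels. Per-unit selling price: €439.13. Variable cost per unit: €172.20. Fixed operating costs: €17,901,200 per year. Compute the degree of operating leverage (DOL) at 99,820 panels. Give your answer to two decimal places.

Total contribution margin = 99,820 × €266.93 = €26,644,952.60.
Operating income = contribution − fixed costs = €26,644,952.60 − €17,901,200 = €8,743,752.60.
DOL = contribution ÷ EBIT = €26,644,952.60 ÷ €8,743,752.60 = 3.0473.

3.05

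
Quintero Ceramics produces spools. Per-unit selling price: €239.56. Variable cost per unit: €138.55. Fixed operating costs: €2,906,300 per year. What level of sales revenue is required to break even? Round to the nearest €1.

Contribution margin per unit = €239.56 − €138.55 = €101.01, a CM ratio of €101.01 ÷ €239.56 = 0.4216.
Break-even revenue = fixed costs × price ÷ CM = €2,906,300 × €239.56 ÷ €101.01 = €6,892,716.

€6,892,716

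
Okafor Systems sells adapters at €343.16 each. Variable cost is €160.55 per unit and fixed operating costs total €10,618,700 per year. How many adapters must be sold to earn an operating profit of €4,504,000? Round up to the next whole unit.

Contribution margin per unit = €343.16 − €160.55 = €182.61.
Units = (FC + target) / CM = (€10,618,700 + €4,504,000) / €182.61 = 82,814.19, so 82,815 adapters.

82,815 adapters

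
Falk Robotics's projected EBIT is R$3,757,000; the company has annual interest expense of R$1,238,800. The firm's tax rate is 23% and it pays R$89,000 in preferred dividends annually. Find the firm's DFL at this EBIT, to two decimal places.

1.56

Annual interest charges come to R$1,238,800.00.
Pre-tax preferred-dividend burden = R$89,000 ÷ (1 − 0.23) = R$115,584.42.
DFL = EBIT ÷ [EBIT − I − D_p/(1−t)] = R$3,757,000 ÷ [R$3,757,000 − R$1,238,800.00 − R$115,584.42] = R$3,757,000 ÷ R$2,402,615.58 = 1.5637.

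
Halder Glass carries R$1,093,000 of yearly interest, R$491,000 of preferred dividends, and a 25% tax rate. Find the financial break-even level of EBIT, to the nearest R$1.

R$1,747,667

Grossing the preferred dividend up to pre-tax terms: R$491,000 / (1 − 0.25) = R$654,666.67.
Financial break-even EBIT = interest + D_p ÷ (1 − t) = R$1,093,000 + R$654,666.67 = R$1,747,666.67.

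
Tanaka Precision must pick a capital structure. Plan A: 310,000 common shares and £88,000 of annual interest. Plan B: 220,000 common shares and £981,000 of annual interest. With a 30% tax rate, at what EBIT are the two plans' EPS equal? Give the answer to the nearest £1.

Set EPS_A = EPS_B: (EBIT − £88,000)(1 − 0.30) ÷ 310,000 = (EBIT − £981,000)(1 − 0.30) ÷ 220,000.
Cancelling (1 − t) and cross-multiplying: 220,000·(EBIT − 88,000) = 310,000·(EBIT − 981,000).
EBIT × (310,000 − 220,000) = 981,000 × 310,000 − 88,000 × 220,000 = 284,750,000,000, so EBIT = 284,750,000,000 ÷ 90,000 = 3,163,888.89.

£3,163,889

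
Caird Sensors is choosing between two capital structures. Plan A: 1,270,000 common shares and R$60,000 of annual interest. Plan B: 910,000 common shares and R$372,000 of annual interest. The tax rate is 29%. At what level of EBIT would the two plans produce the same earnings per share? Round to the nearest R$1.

Set EPS_A = EPS_B: (EBIT − R$60,000)(1 − 0.29) ÷ 1,270,000 = (EBIT − R$372,000)(1 − 0.29) ÷ 910,000.
Cancelling (1 − t) and cross-multiplying: 910,000·(EBIT − 60,000) = 1,270,000·(EBIT − 372,000).
Solving, EBIT = (372,000·1,270,000 − 60,000·910,000) / (1,270,000 − 910,000) = 417,840,000,000 / 360,000 = 1,160,666.67.

R$1,160,667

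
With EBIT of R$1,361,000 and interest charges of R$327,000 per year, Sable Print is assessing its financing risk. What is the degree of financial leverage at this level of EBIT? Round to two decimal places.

Annual interest charges come to R$327,000.00.
DFL = EBIT ÷ (EBIT − I) = R$1,361,000 ÷ (R$1,361,000 − R$327,000.00) = R$1,361,000 ÷ R$1,034,000.00 = 1.3162.

1.32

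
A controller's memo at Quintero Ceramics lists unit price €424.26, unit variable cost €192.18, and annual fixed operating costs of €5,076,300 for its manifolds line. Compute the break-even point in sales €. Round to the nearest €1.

CM per unit = €424.26 − €192.18 = €232.08; CM ratio = €232.08 / €424.26 = 0.5470.
Break-even revenue = fixed costs × price ÷ CM = €5,076,300 × €424.26 ÷ €232.08 = €9,279,865.

€9,279,865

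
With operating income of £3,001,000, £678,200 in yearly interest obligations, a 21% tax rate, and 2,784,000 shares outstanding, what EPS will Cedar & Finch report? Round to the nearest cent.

Interest = £678,200.00, so EBT = £3,001,000 − £678,200.00 = £2,322,800.00.
Net income = £2,322,800.00 × (1 − 0.21) = £1,835,012.00.
EPS = £1,835,012.00 ÷ 2,784,000 = £0.66.

£0.66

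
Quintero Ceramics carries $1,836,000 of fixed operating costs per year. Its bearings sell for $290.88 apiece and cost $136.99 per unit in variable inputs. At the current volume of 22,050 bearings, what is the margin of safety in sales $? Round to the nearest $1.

$2,943,531

Each unit contributes $290.88 − $136.99 = $153.89. Break-even units = $1,836,000 ÷ $153.89 = 11,930.60; break-even revenue = 11,930.60 × $290.88 = $3,470,372.86.
Current sales = 22,050 × $290.88 = $6,413,904.00.
Margin of safety = $6,413,904.00 − $3,470,372.86 = $2,943,531.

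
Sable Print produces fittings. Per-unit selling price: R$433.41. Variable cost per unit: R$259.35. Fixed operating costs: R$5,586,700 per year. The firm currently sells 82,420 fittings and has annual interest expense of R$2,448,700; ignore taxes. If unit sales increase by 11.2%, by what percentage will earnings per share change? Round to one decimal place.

+25.5%

At 82,420 units, contribution = 82,420 × R$174.06 = R$14,346,025.20.
Subtracting fixed costs: EBIT = R$14,346,025.20 − R$5,586,700 = R$8,759,325.20.
After interest of R$2,448,700.00, pre-tax earnings = R$6,310,625.20.
Degree of combined leverage = contribution ÷ (EBIT − I) = R$14,346,025.20 ÷ R$6,310,625.20 = 2.2733.
%ΔEPS = DCL × %ΔSales = 2.2733 × +11.2% = +25.5%.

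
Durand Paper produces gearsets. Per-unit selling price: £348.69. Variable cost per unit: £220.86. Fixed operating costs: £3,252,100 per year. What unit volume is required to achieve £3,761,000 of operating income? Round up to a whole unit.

54,863 gearsets

Unit CM = price − variable cost = £348.69 − £220.86 = £127.83.
Required volume = (fixed costs + target profit) ÷ CM = (£3,252,100 + £3,761,000) ÷ £127.83 = 54,862.71, so 54,863 gearsets.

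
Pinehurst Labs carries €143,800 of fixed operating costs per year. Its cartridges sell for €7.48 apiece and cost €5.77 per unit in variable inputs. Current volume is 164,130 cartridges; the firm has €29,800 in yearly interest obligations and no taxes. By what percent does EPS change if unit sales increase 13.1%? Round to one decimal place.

Contribution at this volume is 164,130 × €1.71 = €280,662.30.
Subtracting fixed costs: EBIT = €280,662.30 − €143,800 = €136,862.30.
Interest = €29,800.00, so EBIT − I = €107,062.30.
Degree of combined leverage = contribution ÷ (EBIT − I) = €280,662.30 ÷ €107,062.30 = 2.6215.
EPS therefore changes by 2.6215 × (+13.1%) = +34.3%.

+34.3%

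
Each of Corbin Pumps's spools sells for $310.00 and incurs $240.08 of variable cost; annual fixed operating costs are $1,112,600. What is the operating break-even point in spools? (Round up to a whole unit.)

15,913 spools

Each unit contributes $310.00 − $240.08 = $69.92.
Break-even Q = $1,112,600 / $69.92 = 15,912.47 → 15,913 spools.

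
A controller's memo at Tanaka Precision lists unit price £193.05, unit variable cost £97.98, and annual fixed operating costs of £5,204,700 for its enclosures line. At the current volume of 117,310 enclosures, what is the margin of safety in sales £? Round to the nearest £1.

Unit CM = price − variable cost = £193.05 − £97.98 = £95.07. Break-even units = £5,204,700 ÷ £95.07 = 54,745.98; break-even revenue = 54,745.98 × £193.05 = £10,568,710.79.
Actual sales revenue = 117,310 × £193.05 = £22,646,695.50.
Margin of safety = £22,646,695.50 − £10,568,710.79 = £12,077,985.

£12,077,985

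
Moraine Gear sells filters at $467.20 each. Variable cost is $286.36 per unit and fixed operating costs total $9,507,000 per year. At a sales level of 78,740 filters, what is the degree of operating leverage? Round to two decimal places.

3.01

Contribution at this volume is 78,740 × $180.84 = $14,239,341.60.
Subtracting fixed costs: EBIT = $14,239,341.60 − $9,507,000 = $4,732,341.60.
Degree of operating leverage = $14,239,341.60 / $4,732,341.60 = 3.0089.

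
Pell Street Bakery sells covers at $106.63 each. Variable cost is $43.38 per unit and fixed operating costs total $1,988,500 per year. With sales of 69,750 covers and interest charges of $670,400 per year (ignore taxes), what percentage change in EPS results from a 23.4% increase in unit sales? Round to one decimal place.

+58.9%

Contribution at this volume is 69,750 × $63.25 = $4,411,687.50.
EBIT = $4,411,687.50 − $1,988,500 = $2,423,187.50.
After interest of $670,400.00, pre-tax earnings = $1,752,787.50.
Degree of combined leverage = contribution ÷ (EBIT − I) = $4,411,687.50 ÷ $1,752,787.50 = 2.5170.
EPS therefore changes by 2.5170 × (+23.4%) = +58.9%.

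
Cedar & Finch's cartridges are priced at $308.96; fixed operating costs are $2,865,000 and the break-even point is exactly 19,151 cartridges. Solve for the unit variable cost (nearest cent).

$159.36

At break-even, FC = Q × (P − VC), so P − VC = $2,865,000 ÷ 19,151 = $149.6005.
Hence VC = price − CM = $308.96 − $149.6005 = $159.36.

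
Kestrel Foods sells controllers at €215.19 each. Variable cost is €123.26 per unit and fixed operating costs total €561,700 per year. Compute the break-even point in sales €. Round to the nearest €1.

€1,314,829

CM per unit = €215.19 − €123.26 = €91.93; CM ratio = €91.93 / €215.19 = 0.4272.
Break-even revenue = fixed costs × price ÷ CM = €561,700 × €215.19 ÷ €91.93 = €1,314,829.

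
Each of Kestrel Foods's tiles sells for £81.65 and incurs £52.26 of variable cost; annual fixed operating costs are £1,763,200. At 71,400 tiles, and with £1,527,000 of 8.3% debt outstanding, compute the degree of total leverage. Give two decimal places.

Total contribution margin = 71,400 × £29.39 = £2,098,446.00.
Operating income = contribution − fixed costs = £2,098,446.00 − £1,763,200 = £335,246.00. Interest = £126,741.00, so EBIT − I = £208,505.00.
Degree of total leverage = total CM / (EBIT − interest) = £2,098,446.00 / £208,505.00 = 10.0642.

10.06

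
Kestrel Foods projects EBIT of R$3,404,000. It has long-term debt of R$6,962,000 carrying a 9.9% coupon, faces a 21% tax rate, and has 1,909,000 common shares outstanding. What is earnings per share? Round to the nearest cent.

R$1.12

Pre-tax income = R$3,404,000 − R$689,238.00 = R$2,714,762.00.
After tax at 21%: net income = R$2,714,762.00 × 0.79 = R$2,144,661.98.
Per share: R$2,144,661.98 / 1,909,000 shares = R$1.12.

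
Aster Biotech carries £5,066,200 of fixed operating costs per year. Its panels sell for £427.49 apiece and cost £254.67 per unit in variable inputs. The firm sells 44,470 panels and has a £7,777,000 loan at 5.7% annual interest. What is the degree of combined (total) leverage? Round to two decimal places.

3.53

Total contribution margin = 44,470 × £172.82 = £7,685,305.40.
EBIT = £7,685,305.40 − £5,066,200 = £2,619,105.40. Interest = £443,289.00.
DOL = £7,685,305.40 ÷ £2,619,105.40 = 2.9343; DFL = £2,619,105.40 ÷ £2,175,816.40 = 1.2037.
Combined leverage = 2.9343 × 1.2037 = 3.5320.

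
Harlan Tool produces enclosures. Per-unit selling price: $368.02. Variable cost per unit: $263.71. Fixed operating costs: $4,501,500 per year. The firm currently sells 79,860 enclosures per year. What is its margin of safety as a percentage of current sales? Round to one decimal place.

Unit CM = price − variable cost = $368.02 − $263.71 = $104.31. Break-even units = $4,501,500 ÷ $104.31 = 43,155.02; break-even revenue = 43,155.02 × $368.02 = $15,881,909.98.
Actual sales revenue = 79,860 × $368.02 = $29,390,077.20.
Margin of safety = ($29,390,077.20 − $15,881,909.98) ÷ $29,390,077.20 = 46.0%.

46.0%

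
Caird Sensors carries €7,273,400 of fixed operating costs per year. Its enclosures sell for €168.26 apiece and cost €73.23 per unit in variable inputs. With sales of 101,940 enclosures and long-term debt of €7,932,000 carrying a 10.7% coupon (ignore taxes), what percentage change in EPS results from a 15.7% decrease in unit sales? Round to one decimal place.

-97.2%

Contribution at this volume is 101,940 × €95.03 = €9,687,358.20.
EBIT = €9,687,358.20 − €7,273,400 = €2,413,958.20.
Interest = €848,724.00, so EBIT − I = €1,565,234.20.
Degree of combined leverage = contribution ÷ (EBIT − I) = €9,687,358.20 ÷ €1,565,234.20 = 6.1891.
EPS therefore changes by 6.1891 × (-15.7%) = -97.2%.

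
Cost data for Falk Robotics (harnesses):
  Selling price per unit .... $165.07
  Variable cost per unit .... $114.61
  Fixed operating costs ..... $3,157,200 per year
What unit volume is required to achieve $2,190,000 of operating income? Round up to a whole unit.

Contribution margin per unit = $165.07 − $114.61 = $50.46.
Required volume = (fixed costs + target profit) ÷ CM = ($3,157,200 + $2,190,000) ÷ $50.46 = 105,969.08, so 105,970 harnesses.

105,970 harnesses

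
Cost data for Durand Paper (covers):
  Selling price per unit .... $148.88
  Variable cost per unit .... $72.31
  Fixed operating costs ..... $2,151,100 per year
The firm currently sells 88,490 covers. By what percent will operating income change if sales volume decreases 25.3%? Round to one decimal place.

-37.1%

Contribution at this volume is 88,490 × $76.57 = $6,775,679.30.
Subtracting fixed costs: EBIT = $6,775,679.30 − $2,151,100 = $4,624,579.30.
Degree of operating leverage = $6,775,679.30 / $4,624,579.30 = 1.4651.
So EBIT moves 1.4651 × (-25.3%) = -37.1%.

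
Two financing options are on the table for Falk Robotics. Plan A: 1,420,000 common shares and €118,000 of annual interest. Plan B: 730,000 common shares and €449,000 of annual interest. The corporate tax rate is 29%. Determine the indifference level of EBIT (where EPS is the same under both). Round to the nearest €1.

€799,188

Set EPS_A = EPS_B: (EBIT − €118,000)(1 − 0.29) ÷ 1,420,000 = (EBIT − €449,000)(1 − 0.29) ÷ 730,000.
Cancelling (1 − t) and cross-multiplying: 730,000·(EBIT − 118,000) = 1,420,000·(EBIT − 449,000).
EBIT × (1,420,000 − 730,000) = 449,000 × 1,420,000 − 118,000 × 730,000 = 551,440,000,000, so EBIT = 551,440,000,000 ÷ 690,000 = 799,188.41.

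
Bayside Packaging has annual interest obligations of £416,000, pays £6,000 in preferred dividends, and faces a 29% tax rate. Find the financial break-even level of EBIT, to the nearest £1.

Preferred dividends are paid after tax, so their pre-tax equivalent is £6,000 ÷ (1 − 0.29) = £8,450.70.
EPS = 0 when EBIT covers interest plus the pre-tax preferred burden: £416,000 + £8,450.70 = £424,450.70.

£424,451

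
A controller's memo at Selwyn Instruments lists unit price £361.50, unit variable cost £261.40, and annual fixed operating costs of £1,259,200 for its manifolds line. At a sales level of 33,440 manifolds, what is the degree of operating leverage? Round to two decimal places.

Contribution at this volume is 33,440 × £100.10 = £3,347,344.00.
Operating income = contribution − fixed costs = £3,347,344.00 − £1,259,200 = £2,088,144.00.
Degree of operating leverage = £3,347,344.00 / £2,088,144.00 = 1.6030.

1.60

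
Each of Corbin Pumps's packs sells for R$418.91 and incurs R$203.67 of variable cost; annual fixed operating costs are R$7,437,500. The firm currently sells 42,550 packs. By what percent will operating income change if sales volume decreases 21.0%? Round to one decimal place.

Contribution at this volume is 42,550 × R$215.24 = R$9,158,462.00.
EBIT = R$9,158,462.00 − R$7,437,500 = R$1,720,962.00.
DOL = contribution ÷ EBIT = R$9,158,462.00 ÷ R$1,720,962.00 = 5.3217.
So EBIT moves 5.3217 × (-21.0%) = -111.8%.

-111.8%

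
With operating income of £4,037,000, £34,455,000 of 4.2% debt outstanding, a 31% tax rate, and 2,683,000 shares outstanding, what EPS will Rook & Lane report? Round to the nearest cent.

Interest = £1,447,110.00, so EBT = £4,037,000 − £1,447,110.00 = £2,589,890.00.
After tax at 31%: net income = £2,589,890.00 × 0.69 = £1,787,024.10.
EPS = £1,787,024.10 ÷ 2,683,000 = £0.67.

£0.67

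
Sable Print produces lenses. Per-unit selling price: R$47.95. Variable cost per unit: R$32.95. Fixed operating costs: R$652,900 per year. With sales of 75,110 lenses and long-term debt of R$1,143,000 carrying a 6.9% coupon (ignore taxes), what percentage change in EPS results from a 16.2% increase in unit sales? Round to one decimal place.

+46.2%

At 75,110 units, contribution = 75,110 × R$15.00 = R$1,126,650.00.
EBIT = R$1,126,650.00 − R$652,900 = R$473,750.00.
After interest of R$78,867.00, pre-tax earnings = R$394,883.00.
DCL = total CM / (EBIT − I) = R$1,126,650.00 / R$394,883.00 = 2.8531.
%ΔEPS = DCL × %ΔSales = 2.8531 × +16.2% = +46.2%.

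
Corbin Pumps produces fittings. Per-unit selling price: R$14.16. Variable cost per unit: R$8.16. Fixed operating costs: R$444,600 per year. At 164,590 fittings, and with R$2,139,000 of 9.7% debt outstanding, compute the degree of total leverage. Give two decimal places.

At 164,590 units, contribution = 164,590 × R$6.00 = R$987,540.00.
Subtracting fixed costs: EBIT = R$987,540.00 − R$444,600 = R$542,940.00. Interest = R$207,483.00.
DOL = R$987,540.00 ÷ R$542,940.00 = 1.8189; DFL = R$542,940.00 ÷ R$335,457.00 = 1.6185.
Combined leverage = 1.8189 × 1.6185 = 2.9439.

2.94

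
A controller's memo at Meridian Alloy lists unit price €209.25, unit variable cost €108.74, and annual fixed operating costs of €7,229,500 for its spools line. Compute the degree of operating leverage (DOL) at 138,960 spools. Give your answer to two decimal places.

2.07

Total contribution margin = 138,960 × €100.51 = €13,966,869.60.
EBIT = €13,966,869.60 − €7,229,500 = €6,737,369.60.
DOL = contribution ÷ EBIT = €13,966,869.60 ÷ €6,737,369.60 = 2.0730.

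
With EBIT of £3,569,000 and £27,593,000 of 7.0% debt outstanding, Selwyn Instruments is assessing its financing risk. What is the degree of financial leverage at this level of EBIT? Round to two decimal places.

Annual interest charges come to £1,931,510.00.
Degree of financial leverage = EBIT / (EBIT − interest) = £3,569,000 / £1,637,490.00 = 2.1796.

2.18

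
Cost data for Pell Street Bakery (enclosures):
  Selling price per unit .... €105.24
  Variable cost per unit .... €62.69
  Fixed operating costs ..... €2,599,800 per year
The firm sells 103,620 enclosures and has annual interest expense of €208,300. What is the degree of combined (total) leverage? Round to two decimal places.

2.75

Contribution at this volume is 103,620 × €42.55 = €4,409,031.00.
Operating income = contribution − fixed costs = €4,409,031.00 − €2,599,800 = €1,809,231.00. Interest = €208,300.00.
DOL = €4,409,031.00 ÷ €1,809,231.00 = 2.4370; DFL = €1,809,231.00 ÷ €1,600,931.00 = 1.1301.
Combined leverage = 2.4370 × 1.1301 = 2.7541.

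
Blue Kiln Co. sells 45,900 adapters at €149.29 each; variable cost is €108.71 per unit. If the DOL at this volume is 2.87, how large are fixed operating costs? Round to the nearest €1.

Total contribution margin = 45,900 × €40.58 = €1,862,622.00.
DOL = contribution / EBIT, so EBIT = €1,862,622.00 / 2.87 = €648,997.21.
And FC = contribution − EBIT = €1,862,622.00 − €648,997.21 = €1,213,625.

€1,213,625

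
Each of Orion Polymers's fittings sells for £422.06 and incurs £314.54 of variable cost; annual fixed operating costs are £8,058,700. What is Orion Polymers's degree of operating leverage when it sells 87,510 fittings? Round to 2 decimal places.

Contribution at this volume is 87,510 × £107.52 = £9,409,075.20.
EBIT = £9,409,075.20 − £8,058,700 = £1,350,375.20.
Degree of operating leverage = £9,409,075.20 / £1,350,375.20 = 6.9677.

6.97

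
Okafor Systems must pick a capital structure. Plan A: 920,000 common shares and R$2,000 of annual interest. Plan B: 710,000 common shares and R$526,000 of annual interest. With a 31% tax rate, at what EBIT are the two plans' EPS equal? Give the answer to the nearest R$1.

Set EPS_A = EPS_B: (EBIT − R$2,000)(1 − 0.31) ÷ 920,000 = (EBIT − R$526,000)(1 − 0.31) ÷ 710,000.
The (1 − t) factor cancels: (EBIT − 2,000) × 710,000 = (EBIT − 526,000) × 920,000.
EBIT × (920,000 − 710,000) = 526,000 × 920,000 − 2,000 × 710,000 = 482,500,000,000, so EBIT = 482,500,000,000 ÷ 210,000 = 2,297,619.05.

R$2,297,619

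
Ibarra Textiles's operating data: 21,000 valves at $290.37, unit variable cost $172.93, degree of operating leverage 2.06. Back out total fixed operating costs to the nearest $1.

At 21,000 units, contribution = 21,000 × $117.44 = $2,466,240.00.
Since DOL = CM ÷ EBIT, EBIT = $2,466,240.00 ÷ 2.06 = $1,197,203.88.
And FC = contribution − EBIT = $2,466,240.00 − $1,197,203.88 = $1,269,036.

$1,269,036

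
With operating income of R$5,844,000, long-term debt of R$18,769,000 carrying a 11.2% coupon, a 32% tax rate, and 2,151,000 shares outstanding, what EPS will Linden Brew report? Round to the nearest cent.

R$1.18

Interest = R$2,102,128.00, so EBT = R$5,844,000 − R$2,102,128.00 = R$3,741,872.00.
Net income = R$3,741,872.00 × (1 − 0.32) = R$2,544,472.96.
Per share: R$2,544,472.96 / 2,151,000 shares = R$1.18.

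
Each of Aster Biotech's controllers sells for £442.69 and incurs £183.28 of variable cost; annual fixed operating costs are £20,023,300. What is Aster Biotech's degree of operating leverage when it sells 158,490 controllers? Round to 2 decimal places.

1.95

Total contribution margin = 158,490 × £259.41 = £41,113,890.90.
EBIT = £41,113,890.90 − £20,023,300 = £21,090,590.90.
DOL = contribution ÷ EBIT = £41,113,890.90 ÷ £21,090,590.90 = 1.9494.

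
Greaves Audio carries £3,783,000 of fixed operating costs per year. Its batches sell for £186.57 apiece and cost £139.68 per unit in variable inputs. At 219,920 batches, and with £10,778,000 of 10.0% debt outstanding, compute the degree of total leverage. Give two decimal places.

At 219,920 units, contribution = 219,920 × £46.89 = £10,312,048.80.
EBIT = £10,312,048.80 − £3,783,000 = £6,529,048.80. Interest = £1,077,800.00, so EBIT − I = £5,451,248.80.
Degree of total leverage = total CM / (EBIT − interest) = £10,312,048.80 / £5,451,248.80 = 1.8917.

1.89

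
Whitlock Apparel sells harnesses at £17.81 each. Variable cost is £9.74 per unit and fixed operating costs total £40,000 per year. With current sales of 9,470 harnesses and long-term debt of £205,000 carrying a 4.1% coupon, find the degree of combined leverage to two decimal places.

At 9,470 units, contribution = 9,470 × £8.07 = £76,422.90.
EBIT = £76,422.90 − £40,000 = £36,422.90. Interest = £8,405.00.
DOL = £76,422.90 ÷ £36,422.90 = 2.0982; DFL = £36,422.90 ÷ £28,017.90 = 1.3000.
DCL = DOL × DFL = 2.0982 × 1.3000 = 2.7277.

2.73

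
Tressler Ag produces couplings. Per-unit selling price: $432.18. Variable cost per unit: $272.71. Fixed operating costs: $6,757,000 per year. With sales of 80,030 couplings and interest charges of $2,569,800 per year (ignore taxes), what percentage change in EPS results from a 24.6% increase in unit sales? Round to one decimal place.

+91.4%

At 80,030 units, contribution = 80,030 × $159.47 = $12,762,384.10.
EBIT = $12,762,384.10 − $6,757,000 = $6,005,384.10.
After interest of $2,569,800.00, pre-tax earnings = $3,435,584.10.
Degree of combined leverage = contribution ÷ (EBIT − I) = $12,762,384.10 ÷ $3,435,584.10 = 3.7148.
%ΔEPS = DCL × %ΔSales = 3.7148 × +24.6% = +91.4%.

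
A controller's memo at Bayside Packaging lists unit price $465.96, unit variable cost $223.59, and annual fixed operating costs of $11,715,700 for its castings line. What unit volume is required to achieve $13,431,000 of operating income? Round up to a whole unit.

Unit CM = price − variable cost = $465.96 − $223.59 = $242.37.
Need Q such that Q × $242.37 − $11,715,700 = $13,431,000, i.e. Q = $25,146,700 / $242.37 = 103,753.35 → 103,754.

103,754 castings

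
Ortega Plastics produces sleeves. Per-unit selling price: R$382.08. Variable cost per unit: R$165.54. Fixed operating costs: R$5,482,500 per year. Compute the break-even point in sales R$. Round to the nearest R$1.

CM per unit = R$382.08 − R$165.54 = R$216.54; CM ratio = R$216.54 / R$382.08 = 0.5667.
Break-even revenue = fixed costs × price ÷ CM = R$5,482,500 × R$382.08 ÷ R$216.54 = R$9,673,749.

R$9,673,749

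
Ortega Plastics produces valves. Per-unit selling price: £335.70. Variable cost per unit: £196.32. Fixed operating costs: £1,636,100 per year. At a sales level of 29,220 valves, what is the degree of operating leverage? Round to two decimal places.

At 29,220 units, contribution = 29,220 × £139.38 = £4,072,683.60.
Operating income = contribution − fixed costs = £4,072,683.60 − £1,636,100 = £2,436,583.60.
So DOL = total CM / EBIT = £4,072,683.60 / £2,436,583.60 = 1.6715.

1.67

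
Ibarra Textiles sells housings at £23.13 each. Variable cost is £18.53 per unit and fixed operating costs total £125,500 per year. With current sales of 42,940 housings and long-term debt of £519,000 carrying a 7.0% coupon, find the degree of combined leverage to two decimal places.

Total contribution margin = 42,940 × £4.60 = £197,524.00.
EBIT = £197,524.00 − £125,500 = £72,024.00. Interest = £36,330.00, so EBIT − I = £35,694.00.
DCL = contribution ÷ (EBIT − I) = £197,524.00 ÷ £35,694.00 = 5.5338.

5.53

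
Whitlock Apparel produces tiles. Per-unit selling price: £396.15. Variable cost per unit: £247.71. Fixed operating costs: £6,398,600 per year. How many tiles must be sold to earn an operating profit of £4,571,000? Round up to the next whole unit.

Contribution margin per unit = £396.15 − £247.71 = £148.44.
Required volume = (fixed costs + target profit) ÷ CM = (£6,398,600 + £4,571,000) ÷ £148.44 = 73,899.22, so 73,900 tiles.

73,900 tiles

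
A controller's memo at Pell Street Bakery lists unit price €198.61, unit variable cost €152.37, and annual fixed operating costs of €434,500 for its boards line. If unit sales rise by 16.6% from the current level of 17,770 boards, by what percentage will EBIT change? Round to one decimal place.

Contribution at this volume is 17,770 × €46.24 = €821,684.80.
Subtracting fixed costs: EBIT = €821,684.80 − €434,500 = €387,184.80.
Degree of operating leverage = €821,684.80 / €387,184.80 = 2.1222.
%ΔEBIT = DOL × %ΔSales = 2.1222 × +16.6% = +35.2%.

+35.2%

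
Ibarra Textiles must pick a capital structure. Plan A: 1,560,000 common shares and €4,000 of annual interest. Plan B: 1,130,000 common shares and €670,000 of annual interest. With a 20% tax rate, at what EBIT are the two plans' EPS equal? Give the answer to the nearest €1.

€2,420,186

Set EPS_A = EPS_B: (EBIT − €4,000)(1 − 0.20) ÷ 1,560,000 = (EBIT − €670,000)(1 − 0.20) ÷ 1,130,000.
The (1 − t) factor cancels: (EBIT − 4,000) × 1,130,000 = (EBIT − 670,000) × 1,560,000.
EBIT × (1,560,000 − 1,130,000) = 670,000 × 1,560,000 − 4,000 × 1,130,000 = 1,040,680,000,000, so EBIT = 1,040,680,000,000 ÷ 430,000 = 2,420,186.05.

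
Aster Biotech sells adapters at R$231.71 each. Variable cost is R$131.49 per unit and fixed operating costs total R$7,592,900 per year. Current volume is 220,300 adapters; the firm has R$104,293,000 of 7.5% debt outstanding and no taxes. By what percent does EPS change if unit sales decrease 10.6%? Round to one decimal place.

Total contribution margin = 220,300 × R$100.22 = R$22,078,466.00.
Operating income = contribution − fixed costs = R$22,078,466.00 − R$7,592,900 = R$14,485,566.00.
Interest = R$7,821,975.00, so EBIT − I = R$6,663,591.00.
DCL = total CM / (EBIT − I) = R$22,078,466.00 / R$6,663,591.00 = 3.3133.
EPS therefore changes by 3.3133 × (-10.6%) = -35.1%.

-35.1%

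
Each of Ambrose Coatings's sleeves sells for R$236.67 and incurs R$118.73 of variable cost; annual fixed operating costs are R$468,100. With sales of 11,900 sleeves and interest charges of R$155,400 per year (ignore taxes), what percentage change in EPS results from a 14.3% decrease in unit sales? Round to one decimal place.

-25.7%

Contribution at this volume is 11,900 × R$117.94 = R$1,403,486.00.
EBIT = R$1,403,486.00 − R$468,100 = R$935,386.00.
Interest = R$155,400.00, so EBIT − I = R$779,986.00.
Degree of combined leverage = contribution ÷ (EBIT − I) = R$1,403,486.00 ÷ R$779,986.00 = 1.7994.
%ΔEPS = DCL × %ΔSales = 1.7994 × -14.3% = -25.7%.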